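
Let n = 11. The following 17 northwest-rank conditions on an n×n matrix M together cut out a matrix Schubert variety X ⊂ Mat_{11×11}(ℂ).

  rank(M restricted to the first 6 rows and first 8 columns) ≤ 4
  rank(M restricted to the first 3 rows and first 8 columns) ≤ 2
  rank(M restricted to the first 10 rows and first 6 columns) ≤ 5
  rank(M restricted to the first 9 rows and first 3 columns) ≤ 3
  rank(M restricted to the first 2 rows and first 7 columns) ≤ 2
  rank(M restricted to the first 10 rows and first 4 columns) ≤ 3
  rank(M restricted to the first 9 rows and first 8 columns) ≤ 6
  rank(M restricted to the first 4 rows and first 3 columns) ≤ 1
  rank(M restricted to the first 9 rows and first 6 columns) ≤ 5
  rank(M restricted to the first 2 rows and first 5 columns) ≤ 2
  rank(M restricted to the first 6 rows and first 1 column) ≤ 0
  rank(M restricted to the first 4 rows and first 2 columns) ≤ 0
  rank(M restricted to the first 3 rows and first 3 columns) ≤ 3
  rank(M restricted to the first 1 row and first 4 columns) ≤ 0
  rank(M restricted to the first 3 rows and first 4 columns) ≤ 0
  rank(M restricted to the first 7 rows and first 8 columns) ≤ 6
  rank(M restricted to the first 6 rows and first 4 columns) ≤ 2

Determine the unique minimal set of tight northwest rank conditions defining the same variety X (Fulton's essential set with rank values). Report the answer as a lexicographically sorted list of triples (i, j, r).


The tightest implied rank at each (i,j), from the 17 conditions:

  i=1: 0 | 0 | 0 | 0 | 1 | 1 | 1 | 1 | 1 | 1 | 1
  i=2: 0 | 0 | 0 | 0 | 1 | 2 | 2 | 2 | 2 | 2 | 2
  i=3: 0 | 0 | 0 | 0 | 1 | 2 | 2 | 2 | 3 | 3 | 3
  i=4: 0 | 0 | 1 | 1 | 2 | 3 | 3 | 3 | 4 | 4 | 4
  i=5: 0 | 1 | 2 | 2 | 3 | 4 | 4 | 4 | 5 | 5 | 5
  i=6: 0 | 1 | 2 | 2 | 3 | 4 | 4 | 4 | 5 | 6 | 6
  i=7: 1 | 2 | 3 | 3 | 4 | 5 | 5 | 5 | 6 | 7 | 7
  i=8: 1 | 2 | 3 | 3 | 4 | 5 | 6 | 6 | 7 | 8 | 8
  i=9: 1 | 2 | 3 | 3 | 4 | 5 | 6 | 6 | 7 | 8 | 9
  i=10: 1 | 2 | 3 | 3 | 4 | 5 | 6 | 7 | 8 | 9 | 10
  i=11: 1 | 2 | 3 | 4 | 5 | 6 | 7 | 8 | 9 | 10 | 11

so w = (5, 6, 9, 3, 2, 10, 1, 7, 11, 8, 4).

D(w) has 25 cells with 8 SE-corners; essential set:

[(3, 4, 0), (3, 8, 2), (4, 2, 0), (6, 1, 0), (6, 4, 2), (6, 8, 4), (9, 8, 6), (10, 4, 3)]


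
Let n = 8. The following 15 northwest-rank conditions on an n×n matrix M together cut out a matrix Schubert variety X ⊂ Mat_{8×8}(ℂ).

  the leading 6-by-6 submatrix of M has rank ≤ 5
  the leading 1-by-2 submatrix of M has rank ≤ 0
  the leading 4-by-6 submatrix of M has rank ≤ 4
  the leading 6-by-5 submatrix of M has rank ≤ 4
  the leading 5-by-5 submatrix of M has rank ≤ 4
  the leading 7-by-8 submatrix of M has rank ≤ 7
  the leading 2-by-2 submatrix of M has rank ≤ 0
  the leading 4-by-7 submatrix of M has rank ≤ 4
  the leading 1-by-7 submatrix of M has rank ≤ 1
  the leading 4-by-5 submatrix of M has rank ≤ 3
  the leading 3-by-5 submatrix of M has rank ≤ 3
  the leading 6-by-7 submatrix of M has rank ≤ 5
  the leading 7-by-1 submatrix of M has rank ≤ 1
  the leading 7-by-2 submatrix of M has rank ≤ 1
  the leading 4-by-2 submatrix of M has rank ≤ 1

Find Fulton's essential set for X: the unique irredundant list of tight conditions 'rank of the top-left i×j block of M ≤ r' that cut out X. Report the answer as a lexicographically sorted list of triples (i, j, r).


Propagating the 15 rank bounds to every northwest block:

  row 1: 0 | 0 | 1 | 1 | 1 | 1 | 1 | 1
  row 2: 0 | 0 | 1 | 2 | 2 | 2 | 2 | 2
  row 3: 1 | 1 | 2 | 3 | 3 | 3 | 3 | 3
  row 4: 1 | 1 | 2 | 3 | 3 | 4 | 4 | 4
  row 5: 1 | 1 | 2 | 3 | 4 | 5 | 5 | 5
  row 6: 1 | 1 | 2 | 3 | 4 | 5 | 5 | 6
  row 7: 1 | 1 | 2 | 3 | 4 | 5 | 6 | 7
  row 8: 1 | 2 | 3 | 4 | 5 | 6 | 7 | 8

giving w = (3, 4, 1, 6, 5, 8, 7, 2) via Δ²R.

Fulton essential set (4 of the 10 Rothe cells):

[(2, 2, 0), (4, 5, 3), (6, 7, 5), (7, 2, 1)]


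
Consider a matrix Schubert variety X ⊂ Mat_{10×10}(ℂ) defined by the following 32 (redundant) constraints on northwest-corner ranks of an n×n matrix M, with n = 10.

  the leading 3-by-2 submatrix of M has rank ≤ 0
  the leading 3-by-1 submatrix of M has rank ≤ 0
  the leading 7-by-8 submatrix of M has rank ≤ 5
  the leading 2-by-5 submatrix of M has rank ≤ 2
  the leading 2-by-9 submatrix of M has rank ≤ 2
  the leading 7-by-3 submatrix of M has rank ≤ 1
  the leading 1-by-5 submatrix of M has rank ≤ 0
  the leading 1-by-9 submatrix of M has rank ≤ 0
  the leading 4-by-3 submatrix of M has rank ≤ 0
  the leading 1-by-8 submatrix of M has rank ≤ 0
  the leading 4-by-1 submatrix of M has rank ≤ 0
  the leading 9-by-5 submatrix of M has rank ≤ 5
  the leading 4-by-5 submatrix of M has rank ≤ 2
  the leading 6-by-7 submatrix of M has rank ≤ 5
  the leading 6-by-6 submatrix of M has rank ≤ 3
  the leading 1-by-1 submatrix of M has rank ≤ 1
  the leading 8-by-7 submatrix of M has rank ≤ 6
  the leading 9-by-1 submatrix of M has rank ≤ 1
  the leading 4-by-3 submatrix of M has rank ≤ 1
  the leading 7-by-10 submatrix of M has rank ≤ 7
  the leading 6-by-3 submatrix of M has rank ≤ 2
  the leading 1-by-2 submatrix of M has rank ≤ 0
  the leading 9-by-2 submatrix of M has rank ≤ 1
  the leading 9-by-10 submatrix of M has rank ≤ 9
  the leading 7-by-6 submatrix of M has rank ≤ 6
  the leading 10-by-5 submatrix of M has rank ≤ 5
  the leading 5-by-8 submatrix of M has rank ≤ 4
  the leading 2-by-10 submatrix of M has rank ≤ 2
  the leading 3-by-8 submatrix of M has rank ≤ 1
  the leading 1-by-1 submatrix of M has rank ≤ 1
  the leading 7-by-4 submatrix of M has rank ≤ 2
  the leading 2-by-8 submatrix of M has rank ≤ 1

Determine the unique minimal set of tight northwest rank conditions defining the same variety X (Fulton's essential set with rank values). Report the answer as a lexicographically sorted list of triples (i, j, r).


Propagating the 32 rank bounds to every northwest block:

  0, 0, 0, 0, 0, 0, 0, 0, 0, 1
  0, 0, 0, 1, 1, 1, 1, 1, 1, 2
  0, 0, 0, 1, 1, 1, 1, 1, 2, 3
  0, 0, 0, 1, 2, 2, 2, 2, 3, 4
  1, 1, 1, 2, 3, 3, 3, 3, 4, 5
  1, 1, 1, 2, 3, 3, 4, 4, 5, 6
  1, 1, 1, 2, 3, 4, 5, 5, 6, 7
  1, 1, 2, 3, 4, 5, 6, 6, 7, 8
  1, 1, 2, 3, 4, 5, 6, 7, 8, 9
  1, 2, 3, 4, 5, 6, 7, 8, 9, 10

so w = (10, 4, 9, 5, 1, 7, 6, 3, 8, 2).

ℓ(w)=29; the 6 essential cells (i,j,r):

[(1, 9, 0), (3, 8, 1), (4, 3, 0), (6, 6, 3), (7, 3, 1), (9, 2, 1)]


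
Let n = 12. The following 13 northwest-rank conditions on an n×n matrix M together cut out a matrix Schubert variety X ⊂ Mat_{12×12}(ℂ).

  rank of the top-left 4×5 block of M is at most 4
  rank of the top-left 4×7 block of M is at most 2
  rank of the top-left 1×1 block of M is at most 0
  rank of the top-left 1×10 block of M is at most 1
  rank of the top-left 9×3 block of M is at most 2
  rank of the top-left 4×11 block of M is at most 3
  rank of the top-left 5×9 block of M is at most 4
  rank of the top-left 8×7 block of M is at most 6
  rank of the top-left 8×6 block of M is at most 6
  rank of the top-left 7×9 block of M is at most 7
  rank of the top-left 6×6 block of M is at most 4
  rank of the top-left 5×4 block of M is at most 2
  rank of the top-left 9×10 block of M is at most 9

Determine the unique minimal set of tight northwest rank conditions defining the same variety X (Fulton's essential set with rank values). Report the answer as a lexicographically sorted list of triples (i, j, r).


The tightest implied rank at each (i,j), from the 13 conditions:

  0  1  1  1  1  1  1  1  1  1  1  1
  1  2  2  2  2  2  2  2  2  2  2  2
  1  2  2  2  2  2  2  3  3  3  3  3
  1  2  2  2  2  2  2  3  3  3  3  4
  1  2  2  2  3  3  3  4  4  4  4  5
  1  2  2  3  4  4  4  5  5  5  5  6
  1  2  2  3  4  5  5  6  6  6  6  7
  1  2  2  3  4  5  6  7  7  7  7  8
  1  2  2  3  4  5  6  7  8  8  8  9
  1  2  3  4  5  6  7  8  9  9  9  10
  1  2  3  4  5  6  7  8  9  10  10  11
  1  2  3  4  5  6  7  8  9  10  11  12

so w = (2, 1, 8, 12, 5, 4, 6, 7, 9, 3, 10, 11).

Fulton essential set (5 of the 20 Rothe cells):

[(1, 1, 0), (4, 7, 2), (4, 11, 3), (5, 4, 2), (9, 3, 2)]


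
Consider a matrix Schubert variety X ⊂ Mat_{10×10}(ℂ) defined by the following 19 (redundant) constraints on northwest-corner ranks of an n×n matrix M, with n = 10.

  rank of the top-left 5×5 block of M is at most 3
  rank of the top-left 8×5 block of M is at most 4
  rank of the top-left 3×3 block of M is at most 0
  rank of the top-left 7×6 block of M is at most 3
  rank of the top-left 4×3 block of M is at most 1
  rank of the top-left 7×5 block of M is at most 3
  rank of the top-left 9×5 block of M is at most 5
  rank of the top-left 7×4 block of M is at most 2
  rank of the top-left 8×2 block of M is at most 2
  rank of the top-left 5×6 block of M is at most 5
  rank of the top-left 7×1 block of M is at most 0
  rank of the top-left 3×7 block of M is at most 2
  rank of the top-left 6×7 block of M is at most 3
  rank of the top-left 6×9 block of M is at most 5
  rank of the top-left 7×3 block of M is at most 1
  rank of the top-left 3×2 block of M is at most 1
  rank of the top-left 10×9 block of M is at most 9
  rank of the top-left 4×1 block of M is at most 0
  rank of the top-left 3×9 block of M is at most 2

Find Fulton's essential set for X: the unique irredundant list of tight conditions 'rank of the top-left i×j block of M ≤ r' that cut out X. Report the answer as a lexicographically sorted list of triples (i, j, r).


Recovering R(i,j) via the rank-extension bound from the 19 conditions:

  R[1]: 0, 0, 0, 1, 1, 1, 1, 1, 1, 1
  R[2]: 0, 0, 0, 1, 2, 2, 2, 2, 2, 2
  R[3]: 0, 0, 0, 1, 2, 2, 2, 2, 2, 3
  R[4]: 0, 1, 1, 2, 3, 3, 3, 3, 3, 4
  R[5]: 0, 1, 1, 2, 3, 3, 3, 4, 4, 5
  R[6]: 0, 1, 1, 2, 3, 3, 3, 4, 5, 6
  R[7]: 0, 1, 1, 2, 3, 3, 4, 5, 6, 7
  R[8]: 1, 2, 2, 3, 4, 4, 5, 6, 7, 8
  R[9]: 1, 2, 3, 4, 5, 5, 6, 7, 8, 9
  R[10]: 1, 2, 3, 4, 5, 6, 7, 8, 9, 10

so w = (4, 5, 10, 2, 8, 9, 7, 1, 3, 6).

6 SE-corners of the 25-cell Rothe diagram give Ess(w):

[(3, 3, 0), (3, 9, 2), (6, 7, 3), (7, 1, 0), (7, 3, 1), (7, 6, 3)]


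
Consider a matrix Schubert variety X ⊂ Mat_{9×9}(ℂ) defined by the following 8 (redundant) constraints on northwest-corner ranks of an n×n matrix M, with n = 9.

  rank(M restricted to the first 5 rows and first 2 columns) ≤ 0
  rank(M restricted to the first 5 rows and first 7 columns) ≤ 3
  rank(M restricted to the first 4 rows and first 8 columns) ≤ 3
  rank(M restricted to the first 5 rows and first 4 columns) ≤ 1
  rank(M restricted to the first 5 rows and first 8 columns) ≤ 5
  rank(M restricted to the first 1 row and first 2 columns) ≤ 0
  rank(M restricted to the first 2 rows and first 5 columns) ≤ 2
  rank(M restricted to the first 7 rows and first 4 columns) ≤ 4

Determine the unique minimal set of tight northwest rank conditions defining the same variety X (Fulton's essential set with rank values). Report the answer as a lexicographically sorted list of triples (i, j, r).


Rank table r_w(9×9) implied by the 8 constraints:

  i=1: 0 0 1 1 1 1 1 1 1
  i=2: 0 0 1 1 2 2 2 2 2
  i=3: 0 0 1 1 2 3 3 3 3
  i=4: 0 0 1 1 2 3 3 3 4
  i=5: 0 0 1 1 2 3 3 4 5
  i=6: 1 1 2 2 3 4 4 5 6
  i=7: 1 2 3 3 4 5 5 6 7
  i=8: 1 2 3 4 5 6 6 7 8
  i=9: 1 2 3 4 5 6 7 8 9

hence w(1..9) = (3, 5, 6, 9, 8, 1, 2, 4, 7).

Fulton essential set (4 of the 17 Rothe cells):

[(4, 8, 3), (5, 2, 0), (5, 4, 1), (5, 7, 3)]


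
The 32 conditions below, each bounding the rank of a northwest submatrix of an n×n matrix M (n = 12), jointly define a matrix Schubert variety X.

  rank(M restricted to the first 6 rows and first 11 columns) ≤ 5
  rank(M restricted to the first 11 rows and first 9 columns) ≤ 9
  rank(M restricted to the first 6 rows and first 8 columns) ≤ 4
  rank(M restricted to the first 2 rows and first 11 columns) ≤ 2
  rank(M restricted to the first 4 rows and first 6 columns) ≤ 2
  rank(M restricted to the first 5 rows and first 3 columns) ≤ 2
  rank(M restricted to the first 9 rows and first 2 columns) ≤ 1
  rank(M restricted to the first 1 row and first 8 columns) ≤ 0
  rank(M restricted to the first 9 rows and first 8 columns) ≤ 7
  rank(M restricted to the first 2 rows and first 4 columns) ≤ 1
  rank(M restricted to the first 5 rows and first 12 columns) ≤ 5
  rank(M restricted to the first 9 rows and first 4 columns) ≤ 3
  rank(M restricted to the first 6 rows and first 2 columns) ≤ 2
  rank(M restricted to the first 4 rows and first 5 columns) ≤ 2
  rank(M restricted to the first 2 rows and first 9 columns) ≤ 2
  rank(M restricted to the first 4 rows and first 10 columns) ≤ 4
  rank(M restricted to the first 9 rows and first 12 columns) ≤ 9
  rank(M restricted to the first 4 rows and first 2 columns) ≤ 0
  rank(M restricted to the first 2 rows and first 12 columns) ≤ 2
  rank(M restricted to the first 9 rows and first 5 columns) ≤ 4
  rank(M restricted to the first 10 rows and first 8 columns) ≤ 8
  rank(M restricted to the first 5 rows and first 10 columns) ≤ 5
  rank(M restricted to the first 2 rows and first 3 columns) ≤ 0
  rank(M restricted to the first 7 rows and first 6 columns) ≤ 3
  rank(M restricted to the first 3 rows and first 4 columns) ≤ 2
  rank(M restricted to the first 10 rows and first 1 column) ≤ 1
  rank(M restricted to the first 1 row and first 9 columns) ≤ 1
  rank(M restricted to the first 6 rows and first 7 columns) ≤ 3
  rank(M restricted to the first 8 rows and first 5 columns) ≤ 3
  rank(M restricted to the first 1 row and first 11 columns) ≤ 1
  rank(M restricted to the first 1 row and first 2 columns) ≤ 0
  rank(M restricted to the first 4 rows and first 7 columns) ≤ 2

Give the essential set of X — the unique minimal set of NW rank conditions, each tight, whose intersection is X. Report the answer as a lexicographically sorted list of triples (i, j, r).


Rank table r_w(12×12) implied by the 32 constraints:

  0 0 0 0 0 0 0 0 1 1 1 1
  0 0 0 1 1 1 1 1 2 2 2 2
  0 0 1 2 2 2 2 2 3 3 3 3
  0 0 1 2 2 2 2 3 4 4 4 4
  1 1 2 3 3 3 3 4 5 5 5 5
  1 1 2 3 3 3 3 4 5 5 5 6
  1 1 2 3 3 3 4 5 6 6 6 7
  1 1 2 3 3 4 5 6 7 7 7 8
  1 1 2 3 4 5 6 7 8 8 8 9
  1 2 3 4 5 6 7 8 9 9 9 10
  1 2 3 4 5 6 7 8 9 10 10 11
  1 2 3 4 5 6 7 8 9 10 11 12

hence w(1..12) = (9, 4, 3, 8, 1, 12, 7, 6, 5, 2, 10, 11).

9 SE-corners of the 30-cell Rothe diagram give Ess(w):

[(1, 8, 0), (2, 3, 0), (4, 2, 0), (4, 7, 2), (6, 7, 3), (6, 11, 5), (7, 6, 3), (8, 5, 3), (9, 2, 1)]


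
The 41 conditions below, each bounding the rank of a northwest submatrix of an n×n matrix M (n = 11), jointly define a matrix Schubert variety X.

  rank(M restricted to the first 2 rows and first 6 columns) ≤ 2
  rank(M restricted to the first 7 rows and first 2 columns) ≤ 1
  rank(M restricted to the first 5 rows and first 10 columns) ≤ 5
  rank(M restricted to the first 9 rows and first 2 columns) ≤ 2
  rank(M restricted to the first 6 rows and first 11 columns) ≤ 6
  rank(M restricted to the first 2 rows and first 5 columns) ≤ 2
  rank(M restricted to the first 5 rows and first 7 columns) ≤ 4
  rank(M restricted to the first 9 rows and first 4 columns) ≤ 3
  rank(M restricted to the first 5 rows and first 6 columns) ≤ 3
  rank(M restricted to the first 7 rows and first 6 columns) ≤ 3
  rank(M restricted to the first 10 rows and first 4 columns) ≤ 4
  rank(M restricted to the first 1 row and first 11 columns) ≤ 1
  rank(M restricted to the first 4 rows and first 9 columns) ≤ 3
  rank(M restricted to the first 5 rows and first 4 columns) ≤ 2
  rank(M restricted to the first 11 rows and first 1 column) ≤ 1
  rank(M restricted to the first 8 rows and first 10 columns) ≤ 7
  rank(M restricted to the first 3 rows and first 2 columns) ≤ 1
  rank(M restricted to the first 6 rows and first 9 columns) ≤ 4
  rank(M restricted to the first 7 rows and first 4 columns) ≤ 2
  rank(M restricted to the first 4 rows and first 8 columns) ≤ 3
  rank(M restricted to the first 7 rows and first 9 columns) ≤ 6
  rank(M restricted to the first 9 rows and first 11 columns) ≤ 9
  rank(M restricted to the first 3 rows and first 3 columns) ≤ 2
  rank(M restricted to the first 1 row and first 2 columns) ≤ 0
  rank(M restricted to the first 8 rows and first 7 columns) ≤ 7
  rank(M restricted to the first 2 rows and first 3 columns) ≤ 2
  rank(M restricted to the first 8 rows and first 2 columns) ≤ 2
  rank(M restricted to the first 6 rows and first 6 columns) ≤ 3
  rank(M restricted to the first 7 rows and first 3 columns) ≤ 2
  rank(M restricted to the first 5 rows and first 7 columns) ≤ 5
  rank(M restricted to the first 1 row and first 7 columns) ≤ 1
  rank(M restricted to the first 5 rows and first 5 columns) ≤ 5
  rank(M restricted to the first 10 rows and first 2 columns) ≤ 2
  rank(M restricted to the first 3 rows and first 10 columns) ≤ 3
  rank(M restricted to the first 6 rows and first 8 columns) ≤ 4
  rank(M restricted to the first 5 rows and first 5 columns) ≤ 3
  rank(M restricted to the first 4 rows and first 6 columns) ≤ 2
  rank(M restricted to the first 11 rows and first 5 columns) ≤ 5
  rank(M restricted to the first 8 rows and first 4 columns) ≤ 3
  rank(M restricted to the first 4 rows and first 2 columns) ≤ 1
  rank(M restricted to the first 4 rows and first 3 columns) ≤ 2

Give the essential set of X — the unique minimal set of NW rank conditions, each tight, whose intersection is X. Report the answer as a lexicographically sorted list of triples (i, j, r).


Propagating the 41 rank bounds to every northwest block:

  R[1]: 0 | 0 | 1 | 1 | 1 | 1 | 1 | 1 | 1 | 1 | 1
  R[2]: 1 | 1 | 2 | 2 | 2 | 2 | 2 | 2 | 2 | 2 | 2
  R[3]: 1 | 1 | 2 | 2 | 2 | 2 | 3 | 3 | 3 | 3 | 3
  R[4]: 1 | 1 | 2 | 2 | 2 | 2 | 3 | 3 | 3 | 4 | 4
  R[5]: 1 | 1 | 2 | 2 | 3 | 3 | 4 | 4 | 4 | 5 | 5
  R[6]: 1 | 1 | 2 | 2 | 3 | 3 | 4 | 4 | 4 | 5 | 6
  R[7]: 1 | 1 | 2 | 2 | 3 | 3 | 4 | 5 | 5 | 6 | 7
  R[8]: 1 | 2 | 3 | 3 | 4 | 4 | 5 | 6 | 6 | 7 | 8
  R[9]: 1 | 2 | 3 | 3 | 4 | 5 | 6 | 7 | 7 | 8 | 9
  R[10]: 1 | 2 | 3 | 4 | 5 | 6 | 7 | 8 | 8 | 9 | 10
  R[11]: 1 | 2 | 3 | 4 | 5 | 6 | 7 | 8 | 9 | 10 | 11

reading off 1-entries of Δ²R: w = (3, 1, 7, 10, 5, 11, 8, 2, 6, 4, 9).

D(w) has 23 cells with 8 SE-corners; essential set:

[(1, 2, 0), (4, 6, 2), (4, 9, 3), (6, 9, 4), (7, 2, 1), (7, 4, 2), (7, 6, 3), (9, 4, 3)]


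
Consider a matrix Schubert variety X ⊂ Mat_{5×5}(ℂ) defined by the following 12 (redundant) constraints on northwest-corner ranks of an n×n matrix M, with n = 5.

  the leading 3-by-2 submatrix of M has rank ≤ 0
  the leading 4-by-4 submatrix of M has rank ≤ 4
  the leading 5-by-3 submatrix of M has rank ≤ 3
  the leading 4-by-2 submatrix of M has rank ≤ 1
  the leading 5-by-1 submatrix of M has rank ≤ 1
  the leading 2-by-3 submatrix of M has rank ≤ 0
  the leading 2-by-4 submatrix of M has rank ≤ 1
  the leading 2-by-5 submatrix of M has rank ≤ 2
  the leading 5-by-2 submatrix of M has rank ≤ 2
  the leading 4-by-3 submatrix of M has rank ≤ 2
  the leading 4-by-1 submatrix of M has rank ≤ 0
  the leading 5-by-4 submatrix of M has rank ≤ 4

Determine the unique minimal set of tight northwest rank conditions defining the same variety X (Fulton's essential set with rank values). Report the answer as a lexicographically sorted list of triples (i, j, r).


The tightest implied rank at each (i,j), from the 12 conditions:

  i=1: 0  0  0  1  1
  i=2: 0  0  0  1  2
  i=3: 0  0  1  2  3
  i=4: 0  1  2  3  4
  i=5: 1  2  3  4  5

second differences of R give the permutation w = (4, 5, 3, 2, 1).

D(w) has 9 cells with 3 SE-corners; essential set:

[(2, 3, 0), (3, 2, 0), (4, 1, 0)]


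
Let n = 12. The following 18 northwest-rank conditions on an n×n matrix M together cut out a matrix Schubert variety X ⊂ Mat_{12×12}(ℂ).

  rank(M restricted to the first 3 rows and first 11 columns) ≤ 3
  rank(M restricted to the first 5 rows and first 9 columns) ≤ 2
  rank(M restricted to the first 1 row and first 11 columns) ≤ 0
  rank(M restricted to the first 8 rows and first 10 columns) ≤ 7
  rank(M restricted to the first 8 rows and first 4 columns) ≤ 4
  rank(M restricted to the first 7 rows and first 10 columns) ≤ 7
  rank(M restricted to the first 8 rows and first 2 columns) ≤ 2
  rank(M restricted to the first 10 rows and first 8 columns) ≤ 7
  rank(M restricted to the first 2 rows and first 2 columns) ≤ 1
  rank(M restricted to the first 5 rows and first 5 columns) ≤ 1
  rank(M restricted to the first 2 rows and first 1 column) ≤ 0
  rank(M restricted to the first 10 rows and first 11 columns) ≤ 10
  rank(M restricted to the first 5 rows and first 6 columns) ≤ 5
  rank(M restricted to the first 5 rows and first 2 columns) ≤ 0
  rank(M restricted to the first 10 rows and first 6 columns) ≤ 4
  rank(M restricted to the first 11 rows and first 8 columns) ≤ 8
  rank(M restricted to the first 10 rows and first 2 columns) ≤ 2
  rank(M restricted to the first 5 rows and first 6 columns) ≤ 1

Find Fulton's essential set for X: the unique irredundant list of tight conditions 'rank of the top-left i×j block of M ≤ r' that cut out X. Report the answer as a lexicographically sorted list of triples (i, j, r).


Propagating the 18 rank bounds to every northwest block:

  0 | 0 | 0 | 0 | 0 | 0 | 0 | 0 | 0 | 0 | 0 | 1
  0 | 0 | 1 | 1 | 1 | 1 | 1 | 1 | 1 | 1 | 1 | 2
  0 | 0 | 1 | 1 | 1 | 1 | 2 | 2 | 2 | 2 | 2 | 3
  0 | 0 | 1 | 1 | 1 | 1 | 2 | 2 | 2 | 3 | 3 | 4
  0 | 0 | 1 | 1 | 1 | 1 | 2 | 2 | 2 | 3 | 4 | 5
  1 | 1 | 2 | 2 | 2 | 2 | 3 | 3 | 3 | 4 | 5 | 6
  1 | 2 | 3 | 3 | 3 | 3 | 4 | 4 | 4 | 5 | 6 | 7
  1 | 2 | 3 | 4 | 4 | 4 | 5 | 5 | 5 | 6 | 7 | 8
  1 | 2 | 3 | 4 | 4 | 4 | 5 | 6 | 6 | 7 | 8 | 9
  1 | 2 | 3 | 4 | 4 | 4 | 5 | 6 | 7 | 8 | 9 | 10
  1 | 2 | 3 | 4 | 5 | 5 | 6 | 7 | 8 | 9 | 10 | 11
  1 | 2 | 3 | 4 | 5 | 6 | 7 | 8 | 9 | 10 | 11 | 12

hence w(1..12) = (12, 3, 7, 10, 11, 1, 2, 4, 8, 9, 5, 6).

ℓ(w)=36; the 5 essential cells (i,j,r):

[(1, 11, 0), (5, 2, 0), (5, 6, 1), (5, 9, 2), (10, 6, 4)]


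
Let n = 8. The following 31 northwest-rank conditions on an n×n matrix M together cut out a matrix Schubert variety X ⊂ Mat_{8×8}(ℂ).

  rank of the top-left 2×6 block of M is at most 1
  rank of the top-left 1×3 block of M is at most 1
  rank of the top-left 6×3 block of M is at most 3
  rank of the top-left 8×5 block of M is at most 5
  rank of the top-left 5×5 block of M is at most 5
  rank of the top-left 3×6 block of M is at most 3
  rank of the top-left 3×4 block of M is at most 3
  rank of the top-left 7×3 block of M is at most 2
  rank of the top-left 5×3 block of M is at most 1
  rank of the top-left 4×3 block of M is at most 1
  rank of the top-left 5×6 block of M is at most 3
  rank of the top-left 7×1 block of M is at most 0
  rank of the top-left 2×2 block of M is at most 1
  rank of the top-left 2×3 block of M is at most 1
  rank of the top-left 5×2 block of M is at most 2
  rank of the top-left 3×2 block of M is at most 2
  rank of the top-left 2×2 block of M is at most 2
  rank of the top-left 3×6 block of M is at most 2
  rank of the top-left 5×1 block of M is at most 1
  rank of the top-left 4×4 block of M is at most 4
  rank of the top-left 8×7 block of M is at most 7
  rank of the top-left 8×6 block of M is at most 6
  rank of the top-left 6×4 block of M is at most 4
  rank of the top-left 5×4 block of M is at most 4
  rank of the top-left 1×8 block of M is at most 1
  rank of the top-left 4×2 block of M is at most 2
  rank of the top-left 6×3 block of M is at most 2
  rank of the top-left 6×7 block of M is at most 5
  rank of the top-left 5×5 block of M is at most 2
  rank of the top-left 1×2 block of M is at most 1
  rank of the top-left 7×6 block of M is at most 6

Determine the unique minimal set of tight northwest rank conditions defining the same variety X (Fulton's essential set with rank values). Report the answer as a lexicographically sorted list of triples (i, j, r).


Computing R[i][j] = min implied NW-rank bound (n=8, 31 conditions):

  i=1: 0 1 1 1 1 1 1 1
  i=2: 0 1 1 1 1 1 2 2
  i=3: 0 1 1 2 2 2 3 3
  i=4: 0 1 1 2 2 3 4 4
  i=5: 0 1 1 2 2 3 4 5
  i=6: 0 1 2 3 3 4 5 6
  i=7: 0 1 2 3 4 5 6 7
  i=8: 1 2 3 4 5 6 7 8

hence w(1..8) = (2, 7, 4, 6, 8, 3, 5, 1).

ℓ(w)=16; the 4 essential cells (i,j,r):

[(2, 6, 1), (5, 3, 1), (5, 5, 2), (7, 1, 0)]


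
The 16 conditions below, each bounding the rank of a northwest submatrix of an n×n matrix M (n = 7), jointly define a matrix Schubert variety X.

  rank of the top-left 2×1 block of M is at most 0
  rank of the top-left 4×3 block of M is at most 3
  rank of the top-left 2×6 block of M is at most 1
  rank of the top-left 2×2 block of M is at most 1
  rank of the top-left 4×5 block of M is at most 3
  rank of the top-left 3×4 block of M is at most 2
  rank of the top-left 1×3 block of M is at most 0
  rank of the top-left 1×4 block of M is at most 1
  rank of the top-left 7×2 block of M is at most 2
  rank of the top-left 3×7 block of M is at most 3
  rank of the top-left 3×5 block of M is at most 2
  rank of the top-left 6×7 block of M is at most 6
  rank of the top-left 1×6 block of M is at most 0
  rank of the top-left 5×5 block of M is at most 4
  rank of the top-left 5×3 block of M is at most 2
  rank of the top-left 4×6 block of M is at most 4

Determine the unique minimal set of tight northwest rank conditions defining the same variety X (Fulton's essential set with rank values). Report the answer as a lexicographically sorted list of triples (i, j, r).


The tightest implied rank at each (i,j), from the 16 conditions:

  row 1: 0  0  0  0  0  0  1
  row 2: 0  1  1  1  1  1  2
  row 3: 1  2  2  2  2  2  3
  row 4: 1  2  2  3  3  3  4
  row 5: 1  2  2  3  4  4  5
  row 6: 1  2  3  4  5  5  6
  row 7: 1  2  3  4  5  6  7

the unique w with this rank table is (7, 2, 1, 4, 5, 3, 6).

Rothe diagram D(w) (9 cells), 3 SE-corners (essential conditions):

[(1, 6, 0), (2, 1, 0), (5, 3, 2)]


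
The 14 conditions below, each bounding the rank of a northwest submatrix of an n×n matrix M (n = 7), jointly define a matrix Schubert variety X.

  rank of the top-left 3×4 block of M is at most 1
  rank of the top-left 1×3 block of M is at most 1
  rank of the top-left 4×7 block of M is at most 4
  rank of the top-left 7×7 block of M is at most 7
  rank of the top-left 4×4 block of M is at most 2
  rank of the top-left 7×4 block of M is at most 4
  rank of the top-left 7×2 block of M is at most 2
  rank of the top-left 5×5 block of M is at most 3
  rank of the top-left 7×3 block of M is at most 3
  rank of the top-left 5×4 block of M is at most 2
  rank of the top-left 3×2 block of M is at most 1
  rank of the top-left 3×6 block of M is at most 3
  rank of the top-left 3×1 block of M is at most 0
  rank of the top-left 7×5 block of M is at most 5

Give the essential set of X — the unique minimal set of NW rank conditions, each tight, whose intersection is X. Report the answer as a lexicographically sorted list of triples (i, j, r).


Rank table r_w(7×7) implied by the 14 constraints:

  R[1]: 0  1  1  1  1  1  1
  R[2]: 0  1  1  1  2  2  2
  R[3]: 0  1  1  1  2  3  3
  R[4]: 1  2  2  2  3  4  4
  R[5]: 1  2  2  2  3  4  5
  R[6]: 1  2  3  3  4  5  6
  R[7]: 1  2  3  4  5  6  7

reading off 1-entries of Δ²R: w = (2, 5, 6, 1, 7, 3, 4).

|D(w)|=9, |Ess(w)|=3:

[(3, 1, 0), (3, 4, 1), (5, 4, 2)]


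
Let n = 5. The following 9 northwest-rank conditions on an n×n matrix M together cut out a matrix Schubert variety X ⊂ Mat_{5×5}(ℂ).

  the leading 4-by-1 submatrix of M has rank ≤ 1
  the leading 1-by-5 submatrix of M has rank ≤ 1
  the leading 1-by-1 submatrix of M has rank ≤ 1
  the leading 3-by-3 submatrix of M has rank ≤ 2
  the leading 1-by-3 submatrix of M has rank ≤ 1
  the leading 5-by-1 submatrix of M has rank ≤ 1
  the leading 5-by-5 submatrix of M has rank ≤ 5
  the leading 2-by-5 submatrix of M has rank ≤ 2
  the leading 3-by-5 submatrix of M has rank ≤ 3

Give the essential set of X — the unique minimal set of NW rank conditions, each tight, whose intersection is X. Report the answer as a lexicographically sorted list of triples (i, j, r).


Reconstructing r_w from the 9 given conditions:

  row 1: 1 | 1 | 1 | 1 | 1
  row 2: 1 | 2 | 2 | 2 | 2
  row 3: 1 | 2 | 2 | 3 | 3
  row 4: 1 | 2 | 3 | 4 | 4
  row 5: 1 | 2 | 3 | 4 | 5

giving w = (1, 2, 4, 3, 5) via Δ²R.

1 SE-corner of the 1-cell Rothe diagram gives Ess(w):

[(3, 3, 2)]


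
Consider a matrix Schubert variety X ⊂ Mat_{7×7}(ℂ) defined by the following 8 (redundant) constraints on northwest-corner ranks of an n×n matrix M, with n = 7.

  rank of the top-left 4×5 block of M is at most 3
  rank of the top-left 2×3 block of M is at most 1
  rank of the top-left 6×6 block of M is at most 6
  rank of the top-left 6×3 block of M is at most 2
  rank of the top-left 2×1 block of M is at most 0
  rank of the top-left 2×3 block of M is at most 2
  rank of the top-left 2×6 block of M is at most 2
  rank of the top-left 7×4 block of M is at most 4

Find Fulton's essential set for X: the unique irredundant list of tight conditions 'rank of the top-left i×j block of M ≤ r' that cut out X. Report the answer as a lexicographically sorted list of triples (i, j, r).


The tightest implied rank at each (i,j), from the 8 conditions:

  row 1: 0 1 1 1 1 1 1
  row 2: 0 1 1 2 2 2 2
  row 3: 1 2 2 3 3 3 3
  row 4: 1 2 2 3 3 4 4
  row 5: 1 2 2 3 4 5 5
  row 6: 1 2 2 3 4 5 6
  row 7: 1 2 3 4 5 6 7

the unique w with this rank table is (2, 4, 1, 6, 5, 7, 3).

|D(w)|=7, |Ess(w)|=4:

[(2, 1, 0), (2, 3, 1), (4, 5, 3), (6, 3, 2)]


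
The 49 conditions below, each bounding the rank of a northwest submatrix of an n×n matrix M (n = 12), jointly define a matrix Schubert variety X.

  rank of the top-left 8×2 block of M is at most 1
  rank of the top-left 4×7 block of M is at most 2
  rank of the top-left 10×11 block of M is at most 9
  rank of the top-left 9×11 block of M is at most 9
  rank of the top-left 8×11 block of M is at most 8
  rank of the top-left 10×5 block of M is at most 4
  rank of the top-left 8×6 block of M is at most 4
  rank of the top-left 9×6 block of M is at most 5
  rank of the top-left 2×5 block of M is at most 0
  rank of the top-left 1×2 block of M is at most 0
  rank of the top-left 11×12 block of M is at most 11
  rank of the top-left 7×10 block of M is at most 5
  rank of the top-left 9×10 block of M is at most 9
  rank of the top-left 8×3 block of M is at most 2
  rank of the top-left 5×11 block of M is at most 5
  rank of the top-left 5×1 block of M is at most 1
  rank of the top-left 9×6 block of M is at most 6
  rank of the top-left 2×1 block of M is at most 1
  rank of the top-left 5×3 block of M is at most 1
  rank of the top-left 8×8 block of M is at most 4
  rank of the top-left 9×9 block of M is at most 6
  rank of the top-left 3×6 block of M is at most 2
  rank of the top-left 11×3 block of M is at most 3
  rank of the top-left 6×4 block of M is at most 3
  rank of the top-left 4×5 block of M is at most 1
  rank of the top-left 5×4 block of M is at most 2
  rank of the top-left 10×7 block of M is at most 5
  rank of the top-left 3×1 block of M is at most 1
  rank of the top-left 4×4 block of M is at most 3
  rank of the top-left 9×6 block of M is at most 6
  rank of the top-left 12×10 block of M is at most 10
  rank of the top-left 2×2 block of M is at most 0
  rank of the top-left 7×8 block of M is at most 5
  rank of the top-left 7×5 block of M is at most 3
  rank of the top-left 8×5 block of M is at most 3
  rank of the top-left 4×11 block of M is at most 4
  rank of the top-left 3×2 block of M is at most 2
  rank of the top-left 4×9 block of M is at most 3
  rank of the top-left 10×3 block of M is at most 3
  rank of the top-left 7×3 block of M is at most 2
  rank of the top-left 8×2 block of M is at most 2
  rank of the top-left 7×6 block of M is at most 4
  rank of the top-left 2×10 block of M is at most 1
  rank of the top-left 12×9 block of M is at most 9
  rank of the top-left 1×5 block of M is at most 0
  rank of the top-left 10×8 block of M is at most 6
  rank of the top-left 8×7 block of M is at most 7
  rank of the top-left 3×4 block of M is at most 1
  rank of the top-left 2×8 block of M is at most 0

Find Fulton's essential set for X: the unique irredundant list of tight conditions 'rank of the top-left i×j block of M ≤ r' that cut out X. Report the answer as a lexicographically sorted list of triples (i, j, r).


Propagating the 49 rank bounds to every northwest block:

  0 0 0 0 0 0 0 0 1 1 1 1
  0 0 0 0 0 0 0 0 1 1 2 2
  1 1 1 1 1 1 1 1 2 2 3 3
  1 1 1 1 1 2 2 2 3 3 4 4
  1 1 1 2 2 3 3 3 4 4 5 5
  1 1 2 3 3 4 4 4 5 5 6 6
  1 1 2 3 3 4 4 4 5 5 6 7
  1 1 2 3 3 4 4 4 5 6 7 8
  1 2 3 4 4 5 5 5 6 7 8 9
  1 2 3 4 4 5 5 6 7 8 9 10
  1 2 3 4 5 6 6 7 8 9 10 11
  1 2 3 4 5 6 7 8 9 10 11 12

so w = (9, 11, 1, 6, 4, 3, 12, 10, 2, 8, 5, 7).

Fulton essential set (10 of the 35 Rothe cells):

[(2, 8, 0), (2, 10, 1), (4, 5, 1), (5, 3, 1), (7, 10, 5), (8, 2, 1), (8, 5, 3), (8, 8, 4), (10, 5, 4), (10, 7, 5)]


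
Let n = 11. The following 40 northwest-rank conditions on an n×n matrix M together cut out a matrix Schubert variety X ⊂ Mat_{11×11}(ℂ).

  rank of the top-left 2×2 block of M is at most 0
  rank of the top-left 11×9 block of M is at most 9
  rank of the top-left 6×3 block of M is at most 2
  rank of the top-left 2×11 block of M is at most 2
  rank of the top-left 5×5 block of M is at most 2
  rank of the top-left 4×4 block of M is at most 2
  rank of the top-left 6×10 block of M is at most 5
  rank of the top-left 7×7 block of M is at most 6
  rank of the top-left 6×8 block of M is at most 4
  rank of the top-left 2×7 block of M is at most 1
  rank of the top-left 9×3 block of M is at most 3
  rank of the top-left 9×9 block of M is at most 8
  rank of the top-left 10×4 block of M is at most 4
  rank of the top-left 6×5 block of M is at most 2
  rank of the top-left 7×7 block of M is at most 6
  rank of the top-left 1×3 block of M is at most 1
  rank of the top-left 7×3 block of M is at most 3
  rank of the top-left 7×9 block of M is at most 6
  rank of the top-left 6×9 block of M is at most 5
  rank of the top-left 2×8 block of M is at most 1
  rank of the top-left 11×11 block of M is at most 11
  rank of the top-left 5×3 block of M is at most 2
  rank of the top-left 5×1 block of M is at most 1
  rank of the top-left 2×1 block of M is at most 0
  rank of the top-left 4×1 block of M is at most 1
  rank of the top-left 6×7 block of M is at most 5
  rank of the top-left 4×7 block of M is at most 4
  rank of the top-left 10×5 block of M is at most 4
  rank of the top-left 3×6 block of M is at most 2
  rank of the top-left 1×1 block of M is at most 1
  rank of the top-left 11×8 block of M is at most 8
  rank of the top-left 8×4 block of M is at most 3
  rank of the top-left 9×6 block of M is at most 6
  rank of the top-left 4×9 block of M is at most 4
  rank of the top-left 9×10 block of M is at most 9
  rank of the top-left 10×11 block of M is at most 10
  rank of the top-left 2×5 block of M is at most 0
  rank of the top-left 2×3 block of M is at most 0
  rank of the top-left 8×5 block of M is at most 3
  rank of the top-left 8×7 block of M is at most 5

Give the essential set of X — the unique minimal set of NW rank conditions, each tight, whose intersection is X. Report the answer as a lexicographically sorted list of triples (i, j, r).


Reconstructing r_w from the 40 given conditions:

  i=1: 0 0 0 0 0 1 1 1 1 1 1
  i=2: 0 0 0 0 0 1 1 1 2 2 2
  i=3: 1 1 1 1 1 2 2 2 3 3 3
  i=4: 1 2 2 2 2 3 3 3 4 4 4
  i=5: 1 2 2 2 2 3 4 4 5 5 5
  i=6: 1 2 2 2 2 3 4 4 5 5 6
  i=7: 1 2 3 3 3 4 5 5 6 6 7
  i=8: 1 2 3 3 3 4 5 6 7 7 8
  i=9: 1 2 3 4 4 5 6 7 8 8 9
  i=10: 1 2 3 4 4 5 6 7 8 9 10
  i=11: 1 2 3 4 5 6 7 8 9 10 11

the unique w with this rank table is (6, 9, 1, 2, 7, 11, 3, 8, 4, 10, 5).

ℓ(w)=23; the 7 essential cells (i,j,r):

[(2, 5, 0), (2, 8, 1), (6, 5, 2), (6, 8, 4), (6, 10, 5), (8, 5, 3), (10, 5, 4)]


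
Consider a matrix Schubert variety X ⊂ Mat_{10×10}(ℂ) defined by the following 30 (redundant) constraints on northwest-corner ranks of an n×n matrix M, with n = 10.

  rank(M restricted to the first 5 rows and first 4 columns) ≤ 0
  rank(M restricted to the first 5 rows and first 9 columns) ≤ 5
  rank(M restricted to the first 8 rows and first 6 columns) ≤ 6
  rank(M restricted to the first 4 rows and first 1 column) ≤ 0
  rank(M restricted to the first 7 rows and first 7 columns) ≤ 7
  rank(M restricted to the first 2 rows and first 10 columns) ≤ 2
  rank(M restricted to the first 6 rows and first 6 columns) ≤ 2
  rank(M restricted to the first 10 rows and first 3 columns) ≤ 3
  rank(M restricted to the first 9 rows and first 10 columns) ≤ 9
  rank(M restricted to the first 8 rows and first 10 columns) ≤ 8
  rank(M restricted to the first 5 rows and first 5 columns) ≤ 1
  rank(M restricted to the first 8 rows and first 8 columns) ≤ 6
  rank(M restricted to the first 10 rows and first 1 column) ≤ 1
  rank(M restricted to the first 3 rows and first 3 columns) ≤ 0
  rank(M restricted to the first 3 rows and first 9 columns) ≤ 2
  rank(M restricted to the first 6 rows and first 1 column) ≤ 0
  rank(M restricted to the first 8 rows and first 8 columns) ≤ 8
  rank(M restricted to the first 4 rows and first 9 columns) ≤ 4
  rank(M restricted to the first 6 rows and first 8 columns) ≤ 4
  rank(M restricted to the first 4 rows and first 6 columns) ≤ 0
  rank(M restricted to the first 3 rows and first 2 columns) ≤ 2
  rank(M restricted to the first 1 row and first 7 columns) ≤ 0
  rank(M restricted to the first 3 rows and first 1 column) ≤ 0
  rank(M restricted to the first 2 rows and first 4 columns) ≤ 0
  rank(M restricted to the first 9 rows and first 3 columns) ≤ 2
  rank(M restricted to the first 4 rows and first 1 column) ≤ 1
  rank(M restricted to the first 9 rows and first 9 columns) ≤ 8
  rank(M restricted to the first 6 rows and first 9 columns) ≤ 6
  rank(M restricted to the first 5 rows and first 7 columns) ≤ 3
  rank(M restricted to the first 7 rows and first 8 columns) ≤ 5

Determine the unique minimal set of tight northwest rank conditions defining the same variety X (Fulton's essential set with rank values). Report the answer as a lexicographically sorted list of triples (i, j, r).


The tightest implied rank at each (i,j), from the 30 conditions:

  i=1: 0 | 0 | 0 | 0 | 0 | 0 | 0 | 1 | 1 | 1
  i=2: 0 | 0 | 0 | 0 | 0 | 0 | 1 | 2 | 2 | 2
  i=3: 0 | 0 | 0 | 0 | 0 | 0 | 1 | 2 | 2 | 3
  i=4: 0 | 0 | 0 | 0 | 0 | 0 | 1 | 2 | 3 | 4
  i=5: 0 | 0 | 0 | 0 | 1 | 1 | 2 | 3 | 4 | 5
  i=6: 0 | 1 | 1 | 1 | 2 | 2 | 3 | 4 | 5 | 6
  i=7: 1 | 2 | 2 | 2 | 3 | 3 | 4 | 5 | 6 | 7
  i=8: 1 | 2 | 2 | 3 | 4 | 4 | 5 | 6 | 7 | 8
  i=9: 1 | 2 | 2 | 3 | 4 | 5 | 6 | 7 | 8 | 9
  i=10: 1 | 2 | 3 | 4 | 5 | 6 | 7 | 8 | 9 | 10

hence w(1..10) = (8, 7, 10, 9, 5, 2, 1, 4, 6, 3).

|D(w)|=33, |Ess(w)|=6:

[(1, 7, 0), (3, 9, 2), (4, 6, 0), (5, 4, 0), (6, 1, 0), (9, 3, 2)]


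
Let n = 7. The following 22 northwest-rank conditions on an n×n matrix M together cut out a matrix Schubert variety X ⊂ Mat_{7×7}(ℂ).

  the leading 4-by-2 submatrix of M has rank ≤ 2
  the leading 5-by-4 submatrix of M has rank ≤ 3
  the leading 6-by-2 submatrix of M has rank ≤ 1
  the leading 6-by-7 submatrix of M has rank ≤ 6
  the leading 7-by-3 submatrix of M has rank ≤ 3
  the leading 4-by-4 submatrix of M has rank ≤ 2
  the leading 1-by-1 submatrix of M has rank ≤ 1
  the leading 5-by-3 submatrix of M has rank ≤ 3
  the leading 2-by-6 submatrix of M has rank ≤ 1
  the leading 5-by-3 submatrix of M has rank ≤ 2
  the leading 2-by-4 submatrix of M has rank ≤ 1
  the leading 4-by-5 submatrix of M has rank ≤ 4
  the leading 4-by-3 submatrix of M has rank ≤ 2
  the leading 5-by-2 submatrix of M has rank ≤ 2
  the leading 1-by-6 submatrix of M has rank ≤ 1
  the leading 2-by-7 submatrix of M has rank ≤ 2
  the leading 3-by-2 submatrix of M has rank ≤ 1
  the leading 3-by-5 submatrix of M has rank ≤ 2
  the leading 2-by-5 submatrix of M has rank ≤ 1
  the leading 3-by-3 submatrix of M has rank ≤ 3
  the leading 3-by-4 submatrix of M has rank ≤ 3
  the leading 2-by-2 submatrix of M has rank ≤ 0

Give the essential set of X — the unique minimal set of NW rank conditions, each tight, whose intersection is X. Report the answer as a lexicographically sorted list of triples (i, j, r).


Recovering R(i,j) via the rank-extension bound from the 22 conditions:

  R[1]: 0 0 1 1 1 1 1
  R[2]: 0 0 1 1 1 1 2
  R[3]: 1 1 2 2 2 2 3
  R[4]: 1 1 2 2 3 3 4
  R[5]: 1 1 2 3 4 4 5
  R[6]: 1 1 2 3 4 5 6
  R[7]: 1 2 3 4 5 6 7

reading off 1-entries of Δ²R: w = (3, 7, 1, 5, 4, 6, 2).

ℓ(w)=11; the 4 essential cells (i,j,r):

[(2, 2, 0), (2, 6, 1), (4, 4, 2), (6, 2, 1)]
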